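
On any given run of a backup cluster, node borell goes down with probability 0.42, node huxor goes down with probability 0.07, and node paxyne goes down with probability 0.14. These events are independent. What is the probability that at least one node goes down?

P(none) = (1 − 0.42) × (1 − 0.07) × (1 − 0.14) = 0.58 × 0.93 × 0.86 = 0.463884
P(at least one) = 1 − 0.463884 = 0.536116

0.536116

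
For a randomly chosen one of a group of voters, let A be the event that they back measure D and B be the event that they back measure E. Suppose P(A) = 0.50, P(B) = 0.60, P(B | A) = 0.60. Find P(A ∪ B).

P(A ∩ B) = P(A)·P(B|A) = 0.50 × 0.60 = 0.30
Using inclusion–exclusion:
P(A ∪ B) = 0.50 + 0.60 − 0.30 = 0.80

0.80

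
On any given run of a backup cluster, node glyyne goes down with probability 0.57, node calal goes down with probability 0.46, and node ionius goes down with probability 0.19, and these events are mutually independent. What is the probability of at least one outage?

P(none) = (1 − 0.57) × (1 − 0.46) × (1 − 0.19) = 0.43 × 0.54 × 0.81 = 0.188082
P(at least one) = 1 − 0.188082 = 0.811918

0.811918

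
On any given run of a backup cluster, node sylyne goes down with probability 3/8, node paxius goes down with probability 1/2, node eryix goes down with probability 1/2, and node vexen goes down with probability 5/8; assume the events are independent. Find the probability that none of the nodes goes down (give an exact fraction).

P(none) = (1 − 3/8) × (1 − 1/2) × (1 − 1/2) × (1 − 5/8) = 5/8 × 1/2 × 1/2 × 3/8 = 15/256

15/256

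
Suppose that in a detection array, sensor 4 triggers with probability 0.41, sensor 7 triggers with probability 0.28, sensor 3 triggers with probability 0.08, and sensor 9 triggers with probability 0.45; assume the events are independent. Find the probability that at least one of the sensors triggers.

0.7850512

Independence gives P(none) = ∏(1 − pᵢ).
P(none) = (1 − 0.41) × (1 − 0.28) × (1 − 0.08) × (1 − 0.45) = 0.59 × 0.72 × 0.92 × 0.55 = 0.2149488
P(at least one) = 1 − 0.2149488 = 0.7850512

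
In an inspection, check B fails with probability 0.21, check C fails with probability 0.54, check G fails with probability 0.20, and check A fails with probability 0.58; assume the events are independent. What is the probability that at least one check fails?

0.8778976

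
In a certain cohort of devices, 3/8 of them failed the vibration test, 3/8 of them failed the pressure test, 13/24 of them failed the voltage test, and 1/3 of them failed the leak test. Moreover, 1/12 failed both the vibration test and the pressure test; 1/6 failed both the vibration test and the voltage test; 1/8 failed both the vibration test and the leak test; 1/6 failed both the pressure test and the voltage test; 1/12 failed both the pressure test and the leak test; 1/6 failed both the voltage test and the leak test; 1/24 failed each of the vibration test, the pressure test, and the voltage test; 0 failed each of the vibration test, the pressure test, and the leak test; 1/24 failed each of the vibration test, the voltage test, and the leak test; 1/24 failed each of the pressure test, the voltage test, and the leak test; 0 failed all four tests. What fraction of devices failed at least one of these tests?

23/24

P(union) = 3/8 + 3/8 + 13/24 + 1/3 − 1/12 − 1/6 − 1/8 − 1/6 − 1/12 − 1/6 + 1/24 + 0 + 1/24 + 1/24 − 0 = 23/24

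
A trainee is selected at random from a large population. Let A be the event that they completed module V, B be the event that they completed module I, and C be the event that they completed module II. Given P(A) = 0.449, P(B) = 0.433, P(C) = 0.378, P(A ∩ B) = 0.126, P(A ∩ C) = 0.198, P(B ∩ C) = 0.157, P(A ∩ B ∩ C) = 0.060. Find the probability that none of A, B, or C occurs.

0.161

Apply inclusion-exclusion:
P(A ∪ B ∪ C) = 0.449 + 0.433 + 0.378 − 0.126 − 0.198 − 0.157 + 0.060 = 0.839
P(none) = 1 − 0.839 = 0.161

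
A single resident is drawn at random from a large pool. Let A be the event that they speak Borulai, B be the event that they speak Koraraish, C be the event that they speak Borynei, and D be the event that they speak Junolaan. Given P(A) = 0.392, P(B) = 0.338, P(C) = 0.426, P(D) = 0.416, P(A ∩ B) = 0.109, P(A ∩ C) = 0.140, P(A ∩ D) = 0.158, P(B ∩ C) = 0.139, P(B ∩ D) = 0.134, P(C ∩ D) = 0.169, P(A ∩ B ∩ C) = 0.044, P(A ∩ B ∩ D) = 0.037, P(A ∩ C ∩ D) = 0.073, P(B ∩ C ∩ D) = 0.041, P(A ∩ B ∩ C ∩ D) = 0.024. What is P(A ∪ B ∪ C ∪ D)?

0.894

P(A ∪ B ∪ C ∪ D) = 0.392 + 0.338 + 0.426 + 0.416 − 0.109 − 0.140 − 0.158 − 0.139 − 0.134 − 0.169 + 0.044 + 0.037 + 0.073 + 0.041 − 0.024 = 0.894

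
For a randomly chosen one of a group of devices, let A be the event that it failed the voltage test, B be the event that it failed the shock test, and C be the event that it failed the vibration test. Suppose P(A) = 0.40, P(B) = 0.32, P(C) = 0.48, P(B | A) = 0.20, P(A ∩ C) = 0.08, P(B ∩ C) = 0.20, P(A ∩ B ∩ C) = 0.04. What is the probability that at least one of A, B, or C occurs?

P(A ∩ B) = P(A)·P(B|A) = 0.40 × 0.20 = 0.08
P(A ∪ B ∪ C) = 0.40 + 0.32 + 0.48 − 0.08 − 0.08 − 0.20 + 0.04 = 0.88

0.88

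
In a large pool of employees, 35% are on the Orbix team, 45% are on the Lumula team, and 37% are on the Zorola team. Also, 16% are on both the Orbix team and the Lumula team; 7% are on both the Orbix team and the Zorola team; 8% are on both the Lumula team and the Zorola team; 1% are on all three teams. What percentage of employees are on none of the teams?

13%

Apply inclusion-exclusion:
P(≥1) = 35 + 45 + 37 − 16 − 7 − 8 + 1 = 87%
P(none) = 100% − 87% = 13%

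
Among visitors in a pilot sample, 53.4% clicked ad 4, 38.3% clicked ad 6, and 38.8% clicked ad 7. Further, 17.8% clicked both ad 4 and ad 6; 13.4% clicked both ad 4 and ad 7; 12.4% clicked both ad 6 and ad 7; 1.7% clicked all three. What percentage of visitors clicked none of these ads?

11.4%

P(union) = 53.4 + 38.3 + 38.8 − 17.8 − 13.4 − 12.4 + 1.7 = 88.6%
P(none) = 100% − 88.6% = 11.4%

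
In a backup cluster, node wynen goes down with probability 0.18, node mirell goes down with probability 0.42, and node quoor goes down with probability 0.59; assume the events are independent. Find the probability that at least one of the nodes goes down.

0.805004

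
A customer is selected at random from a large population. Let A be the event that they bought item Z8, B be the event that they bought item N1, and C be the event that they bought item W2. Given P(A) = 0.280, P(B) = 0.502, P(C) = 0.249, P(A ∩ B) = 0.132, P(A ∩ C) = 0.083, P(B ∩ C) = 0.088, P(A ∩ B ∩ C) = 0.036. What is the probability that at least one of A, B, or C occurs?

Inclusion–exclusion gives
P(A ∪ B ∪ C) = 0.280 + 0.502 + 0.249 − 0.132 − 0.083 − 0.088 + 0.036 = 0.764

0.764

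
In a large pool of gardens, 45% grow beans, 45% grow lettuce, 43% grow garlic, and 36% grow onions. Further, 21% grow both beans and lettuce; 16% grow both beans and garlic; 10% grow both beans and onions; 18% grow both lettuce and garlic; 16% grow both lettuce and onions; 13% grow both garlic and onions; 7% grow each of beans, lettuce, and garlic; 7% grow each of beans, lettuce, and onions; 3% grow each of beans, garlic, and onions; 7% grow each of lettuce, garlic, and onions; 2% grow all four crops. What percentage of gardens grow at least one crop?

By inclusion-exclusion,
P(at least one) = 45 + 45 + 43 + 36 − 21 − 16 − 10 − 18 − 16 − 13 + 7 + 7 + 3 + 7 − 2 = 97%

97%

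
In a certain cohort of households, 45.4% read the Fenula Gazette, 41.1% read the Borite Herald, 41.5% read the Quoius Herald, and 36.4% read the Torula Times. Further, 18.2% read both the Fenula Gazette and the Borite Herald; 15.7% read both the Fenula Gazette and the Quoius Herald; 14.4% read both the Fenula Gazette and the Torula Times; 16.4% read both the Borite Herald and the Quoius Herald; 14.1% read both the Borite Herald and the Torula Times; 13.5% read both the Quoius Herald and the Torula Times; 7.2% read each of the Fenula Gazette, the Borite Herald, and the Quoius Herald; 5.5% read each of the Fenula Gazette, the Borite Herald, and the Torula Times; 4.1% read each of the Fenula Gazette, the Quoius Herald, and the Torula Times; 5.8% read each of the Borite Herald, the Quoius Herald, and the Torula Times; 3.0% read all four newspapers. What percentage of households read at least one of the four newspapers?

91.7%

Apply inclusion-exclusion:
P(at least one) = 45.4 + 41.1 + 41.5 + 36.4 − 18.2 − 15.7 − 14.4 − 16.4 − 14.1 − 13.5 + 7.2 + 5.5 + 4.1 + 5.8 − 3.0 = 91.7%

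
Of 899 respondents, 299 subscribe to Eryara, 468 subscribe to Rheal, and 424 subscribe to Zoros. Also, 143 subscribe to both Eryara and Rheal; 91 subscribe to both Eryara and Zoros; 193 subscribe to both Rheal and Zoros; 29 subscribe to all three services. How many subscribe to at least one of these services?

793

|union| = 299 + 468 + 424 − 143 − 91 − 193 + 29 = 793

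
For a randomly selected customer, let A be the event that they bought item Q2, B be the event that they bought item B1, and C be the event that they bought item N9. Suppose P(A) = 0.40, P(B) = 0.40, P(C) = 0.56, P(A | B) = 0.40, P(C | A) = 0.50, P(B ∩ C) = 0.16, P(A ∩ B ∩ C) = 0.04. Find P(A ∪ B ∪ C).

P(A ∩ B) = P(B)·P(A|B) = 0.40 × 0.40 = 0.16
P(A ∩ C) = P(A)·P(C|A) = 0.40 × 0.50 = 0.20
Apply inclusion-exclusion:
P(A ∪ B ∪ C) = 0.40 + 0.40 + 0.56 − 0.16 − 0.20 − 0.16 + 0.04 = 0.88

0.88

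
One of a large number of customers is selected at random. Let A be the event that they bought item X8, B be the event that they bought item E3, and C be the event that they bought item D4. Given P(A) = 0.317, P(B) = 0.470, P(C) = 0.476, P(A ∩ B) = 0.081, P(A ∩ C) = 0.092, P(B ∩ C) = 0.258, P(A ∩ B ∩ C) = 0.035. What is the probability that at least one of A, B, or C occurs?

0.867

P(A ∪ B ∪ C) = 0.317 + 0.470 + 0.476 − 0.081 − 0.092 − 0.258 + 0.035 = 0.867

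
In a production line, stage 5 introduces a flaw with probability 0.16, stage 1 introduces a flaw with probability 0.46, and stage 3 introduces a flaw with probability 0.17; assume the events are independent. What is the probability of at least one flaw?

0.623512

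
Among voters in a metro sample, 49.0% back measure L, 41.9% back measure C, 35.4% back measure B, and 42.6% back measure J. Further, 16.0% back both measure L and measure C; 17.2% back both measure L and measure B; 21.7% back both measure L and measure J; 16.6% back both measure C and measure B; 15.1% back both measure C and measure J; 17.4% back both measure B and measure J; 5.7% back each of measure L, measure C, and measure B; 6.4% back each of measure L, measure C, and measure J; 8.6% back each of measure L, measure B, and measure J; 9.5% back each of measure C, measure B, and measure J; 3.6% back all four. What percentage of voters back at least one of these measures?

91.5%

P(≥1) = 49.0 + 41.9 + 35.4 + 42.6 − 16.0 − 17.2 − 21.7 − 16.6 − 15.1 − 17.4 + 5.7 + 6.4 + 8.6 + 9.5 − 3.6 = 91.5%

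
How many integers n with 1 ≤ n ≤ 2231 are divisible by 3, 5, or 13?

By inclusion-exclusion,
⌊2231/3⌋ + ⌊2231/5⌋ + ⌊2231/13⌋ − ⌊2231/15⌋ − ⌊2231/39⌋ − ⌊2231/65⌋ + ⌊2231/195⌋ = 743 + 446 + 171 − 148 − 57 − 34 + 11 = 1132

1132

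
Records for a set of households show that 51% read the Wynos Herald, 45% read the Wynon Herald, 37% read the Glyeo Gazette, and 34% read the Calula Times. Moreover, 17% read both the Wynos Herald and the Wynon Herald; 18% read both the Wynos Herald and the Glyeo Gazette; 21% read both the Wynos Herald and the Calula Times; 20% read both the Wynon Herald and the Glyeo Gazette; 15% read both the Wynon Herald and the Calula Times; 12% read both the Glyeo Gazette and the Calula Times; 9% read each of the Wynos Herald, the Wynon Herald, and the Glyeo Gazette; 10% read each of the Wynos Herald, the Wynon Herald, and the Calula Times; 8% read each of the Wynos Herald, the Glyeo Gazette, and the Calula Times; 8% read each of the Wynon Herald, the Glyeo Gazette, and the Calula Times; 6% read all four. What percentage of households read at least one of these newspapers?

93%

P(at least one) = 51 + 45 + 37 + 34 − 17 − 18 − 21 − 20 − 15 − 12 + 9 + 10 + 8 + 8 − 6 = 93%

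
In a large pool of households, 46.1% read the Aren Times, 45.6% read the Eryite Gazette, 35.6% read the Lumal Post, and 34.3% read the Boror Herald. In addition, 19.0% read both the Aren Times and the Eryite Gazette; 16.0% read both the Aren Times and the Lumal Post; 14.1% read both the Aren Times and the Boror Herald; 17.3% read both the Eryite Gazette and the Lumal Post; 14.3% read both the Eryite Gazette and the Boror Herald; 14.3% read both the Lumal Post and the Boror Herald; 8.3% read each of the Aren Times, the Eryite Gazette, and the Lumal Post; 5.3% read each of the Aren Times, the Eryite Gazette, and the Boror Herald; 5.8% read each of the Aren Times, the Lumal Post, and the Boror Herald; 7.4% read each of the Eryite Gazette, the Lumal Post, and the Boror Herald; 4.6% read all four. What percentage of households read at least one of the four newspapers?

P(union) = 46.1 + 45.6 + 35.6 + 34.3 − 19.0 − 16.0 − 14.1 − 17.3 − 14.3 − 14.3 + 8.3 + 5.3 + 5.8 + 7.4 − 4.6 = 88.8%

88.8%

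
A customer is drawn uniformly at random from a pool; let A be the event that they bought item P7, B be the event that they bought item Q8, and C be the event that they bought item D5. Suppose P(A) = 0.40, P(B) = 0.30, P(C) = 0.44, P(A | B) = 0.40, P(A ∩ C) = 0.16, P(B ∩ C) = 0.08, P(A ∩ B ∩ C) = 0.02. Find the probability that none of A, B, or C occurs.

P(A ∩ B) = P(B)·P(A|B) = 0.30 × 0.40 = 0.12
Apply inclusion-exclusion:
P(A ∪ B ∪ C) = 0.40 + 0.30 + 0.44 − 0.12 − 0.16 − 0.08 + 0.02 = 0.80
P(none) = 1 − 0.80 = 0.20

0.20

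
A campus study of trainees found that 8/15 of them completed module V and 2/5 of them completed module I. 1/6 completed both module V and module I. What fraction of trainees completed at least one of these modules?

By inclusion-exclusion,
P(at least one) = 8/15 + 2/5 − 1/6 = 23/30

23/30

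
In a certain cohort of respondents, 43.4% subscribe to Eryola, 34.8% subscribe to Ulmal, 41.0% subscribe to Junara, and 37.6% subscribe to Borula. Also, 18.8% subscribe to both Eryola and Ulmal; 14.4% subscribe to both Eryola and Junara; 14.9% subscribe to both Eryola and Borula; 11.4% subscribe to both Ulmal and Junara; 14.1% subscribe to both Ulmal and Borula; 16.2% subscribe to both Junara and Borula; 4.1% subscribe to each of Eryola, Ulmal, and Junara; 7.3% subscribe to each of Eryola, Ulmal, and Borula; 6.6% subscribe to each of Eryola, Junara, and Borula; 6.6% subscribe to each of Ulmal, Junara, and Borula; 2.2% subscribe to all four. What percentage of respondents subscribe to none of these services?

10.6%

P(union) = 43.4 + 34.8 + 41.0 + 37.6 − 18.8 − 14.4 − 14.9 − 11.4 − 14.1 − 16.2 + 4.1 + 7.3 + 6.6 + 6.6 − 2.2 = 89.4%
P(none) = 100% − 89.4% = 10.6%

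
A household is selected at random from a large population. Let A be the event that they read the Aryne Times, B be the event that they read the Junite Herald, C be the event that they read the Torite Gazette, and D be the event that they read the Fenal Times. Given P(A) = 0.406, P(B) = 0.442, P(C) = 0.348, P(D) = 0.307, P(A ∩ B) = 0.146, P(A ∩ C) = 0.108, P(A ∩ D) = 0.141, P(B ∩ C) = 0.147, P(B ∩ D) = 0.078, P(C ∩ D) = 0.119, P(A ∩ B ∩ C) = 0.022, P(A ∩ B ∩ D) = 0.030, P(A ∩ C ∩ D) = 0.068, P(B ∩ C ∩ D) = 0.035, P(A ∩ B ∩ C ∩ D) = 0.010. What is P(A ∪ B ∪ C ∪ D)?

Using inclusion–exclusion:
P(A ∪ B ∪ C ∪ D) = 0.406 + 0.442 + 0.348 + 0.307 − 0.146 − 0.108 − 0.141 − 0.147 − 0.078 − 0.119 + 0.022 + 0.030 + 0.068 + 0.035 − 0.010 = 0.909

0.909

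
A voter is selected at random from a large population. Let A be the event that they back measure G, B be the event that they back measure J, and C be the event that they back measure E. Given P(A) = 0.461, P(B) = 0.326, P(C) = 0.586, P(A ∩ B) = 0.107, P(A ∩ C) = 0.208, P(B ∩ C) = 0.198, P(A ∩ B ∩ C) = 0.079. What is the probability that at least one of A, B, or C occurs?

0.939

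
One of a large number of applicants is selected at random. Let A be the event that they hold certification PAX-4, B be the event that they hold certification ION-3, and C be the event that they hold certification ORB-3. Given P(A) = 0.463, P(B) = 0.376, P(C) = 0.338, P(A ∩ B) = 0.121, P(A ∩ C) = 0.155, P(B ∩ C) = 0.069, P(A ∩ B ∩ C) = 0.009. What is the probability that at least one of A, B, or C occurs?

0.841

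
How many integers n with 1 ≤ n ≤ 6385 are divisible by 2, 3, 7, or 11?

4726

floor(6385/2) + floor(6385/3) + floor(6385/7) + floor(6385/11) − floor(6385/6) − floor(6385/14) − floor(6385/22) − floor(6385/21) − floor(6385/33) − floor(6385/77) + floor(6385/42) + floor(6385/66) + floor(6385/154) + floor(6385/231) − floor(6385/462) = 3192 + 2128 + 912 + 580 − 1064 − 456 − 290 − 304 − 193 − 82 + 152 + 96 + 41 + 27 − 13 = 4726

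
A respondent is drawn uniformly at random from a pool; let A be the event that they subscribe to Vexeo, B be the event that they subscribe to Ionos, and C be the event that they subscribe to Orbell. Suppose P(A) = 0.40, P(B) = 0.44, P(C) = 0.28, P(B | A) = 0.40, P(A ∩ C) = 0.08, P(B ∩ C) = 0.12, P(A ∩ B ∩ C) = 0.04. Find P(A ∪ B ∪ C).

P(A ∩ B) = P(A)·P(B|A) = 0.40 × 0.40 = 0.16
By inclusion-exclusion,
P(A ∪ B ∪ C) = 0.40 + 0.44 + 0.28 − 0.16 − 0.08 − 0.12 + 0.04 = 0.80

0.80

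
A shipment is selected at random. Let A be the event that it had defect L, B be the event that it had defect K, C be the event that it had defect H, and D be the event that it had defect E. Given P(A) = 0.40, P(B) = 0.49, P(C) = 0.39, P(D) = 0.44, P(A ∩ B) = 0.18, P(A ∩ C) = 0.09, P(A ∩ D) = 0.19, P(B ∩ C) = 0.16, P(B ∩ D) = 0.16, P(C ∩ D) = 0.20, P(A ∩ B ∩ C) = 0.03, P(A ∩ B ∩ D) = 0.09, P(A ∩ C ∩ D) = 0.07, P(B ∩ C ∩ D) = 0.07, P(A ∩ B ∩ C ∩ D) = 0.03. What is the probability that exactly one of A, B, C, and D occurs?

P(exactly one) = 0.40 + 0.49 + 0.39 + 0.44 − 2·0.18 − 2·0.09 − 2·0.19 − 2·0.16 − 2·0.16 − 2·0.20 + 3·0.03 + 3·0.09 + 3·0.07 + 3·0.07 − 4·0.03 = 0.42

0.42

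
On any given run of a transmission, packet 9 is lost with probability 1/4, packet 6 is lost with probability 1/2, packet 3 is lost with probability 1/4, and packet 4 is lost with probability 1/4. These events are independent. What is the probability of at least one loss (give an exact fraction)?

P(none) = (1 − 1/4) × (1 − 1/2) × (1 − 1/4) × (1 − 1/4) = 3/4 × 1/2 × 3/4 × 3/4 = 27/128
P(at least one) = 1 − 27/128 = 101/128

101/128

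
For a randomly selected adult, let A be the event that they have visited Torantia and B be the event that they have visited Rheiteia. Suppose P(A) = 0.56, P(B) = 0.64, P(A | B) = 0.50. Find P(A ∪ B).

P(A ∩ B) = P(B)·P(A|B) = 0.64 × 0.50 = 0.32
Inclusion–exclusion gives
P(A ∪ B) = 0.56 + 0.64 − 0.32 = 0.88

0.88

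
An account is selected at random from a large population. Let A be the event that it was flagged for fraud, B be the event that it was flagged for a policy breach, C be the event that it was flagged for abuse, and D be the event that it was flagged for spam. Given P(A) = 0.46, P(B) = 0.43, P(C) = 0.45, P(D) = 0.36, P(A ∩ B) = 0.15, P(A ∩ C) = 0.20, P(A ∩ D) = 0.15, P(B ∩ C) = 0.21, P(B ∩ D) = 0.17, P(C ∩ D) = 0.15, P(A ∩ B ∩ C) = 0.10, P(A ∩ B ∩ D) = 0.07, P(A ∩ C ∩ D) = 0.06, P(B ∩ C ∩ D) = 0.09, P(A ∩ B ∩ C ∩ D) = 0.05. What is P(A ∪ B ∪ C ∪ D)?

0.94

By inclusion–exclusion:
P(A ∪ B ∪ C ∪ D) = 0.46 + 0.43 + 0.45 + 0.36 − 0.15 − 0.20 − 0.15 − 0.21 − 0.17 − 0.15 + 0.10 + 0.07 + 0.06 + 0.09 − 0.05 = 0.94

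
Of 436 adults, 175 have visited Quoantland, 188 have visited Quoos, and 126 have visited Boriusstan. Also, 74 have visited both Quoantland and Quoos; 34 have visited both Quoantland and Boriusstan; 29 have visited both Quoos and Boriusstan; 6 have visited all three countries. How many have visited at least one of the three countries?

358

By inclusion-exclusion,
|union| = 175 + 188 + 126 − 74 − 34 − 29 + 6 = 358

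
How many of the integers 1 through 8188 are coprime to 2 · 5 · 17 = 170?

By inclusion–exclusion:
4094 + 1637 + 481 − 818 − 240 − 96 + 48 = 5106
8188 − 5106 = 3082

3082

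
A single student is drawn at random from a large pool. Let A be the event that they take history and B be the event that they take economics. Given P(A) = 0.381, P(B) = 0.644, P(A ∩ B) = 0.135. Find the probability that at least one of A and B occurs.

0.890

Inclusion–exclusion gives
P(A ∪ B) = 0.381 + 0.644 − 0.135 = 0.890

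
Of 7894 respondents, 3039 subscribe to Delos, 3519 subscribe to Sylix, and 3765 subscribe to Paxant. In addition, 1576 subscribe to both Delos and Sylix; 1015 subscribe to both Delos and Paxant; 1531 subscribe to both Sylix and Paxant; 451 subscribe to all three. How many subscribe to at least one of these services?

6652

Using inclusion–exclusion:
N(≥1) = 3039 + 3519 + 3765 − 1576 − 1015 − 1531 + 451 = 6652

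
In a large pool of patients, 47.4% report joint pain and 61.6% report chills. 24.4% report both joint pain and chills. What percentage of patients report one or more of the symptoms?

84.6%

By inclusion–exclusion:
P(union) = 47.4 + 61.6 − 24.4 = 84.6%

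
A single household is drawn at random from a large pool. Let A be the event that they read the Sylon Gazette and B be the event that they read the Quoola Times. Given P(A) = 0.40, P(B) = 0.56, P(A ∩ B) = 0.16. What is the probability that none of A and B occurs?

Apply inclusion-exclusion:
P(A ∪ B) = 0.40 + 0.56 − 0.16 = 0.80
P(none) = 1 − 0.80 = 0.20

0.20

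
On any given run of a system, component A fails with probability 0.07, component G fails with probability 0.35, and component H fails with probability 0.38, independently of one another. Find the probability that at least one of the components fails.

P(none) = (1 − 0.07) × (1 − 0.35) × (1 − 0.38) = 0.93 × 0.65 × 0.62 = 0.37479
P(at least one) = 1 − 0.37479 = 0.62521

0.62521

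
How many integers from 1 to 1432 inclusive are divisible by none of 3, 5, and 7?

477 + 286 + 204 − 95 − 68 − 40 + 13 = 777
1432 − 777 = 655

655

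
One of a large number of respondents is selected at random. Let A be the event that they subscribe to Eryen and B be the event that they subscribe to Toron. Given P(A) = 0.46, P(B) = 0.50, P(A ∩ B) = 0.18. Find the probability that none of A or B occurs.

0.22

P(A ∪ B) = 0.46 + 0.50 − 0.18 = 0.78
P(none) = 1 − 0.78 = 0.22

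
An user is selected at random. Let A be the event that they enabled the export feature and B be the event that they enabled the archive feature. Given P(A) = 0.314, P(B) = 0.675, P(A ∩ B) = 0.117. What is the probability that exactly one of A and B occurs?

0.755

Using the inclusion–exclusion count for exactly one event:
P(exactly one) = 0.314 + 0.675 − 2·0.117 = 0.755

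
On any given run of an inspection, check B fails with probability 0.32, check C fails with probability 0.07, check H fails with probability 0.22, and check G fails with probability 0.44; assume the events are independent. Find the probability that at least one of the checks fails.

Independence gives P(none) = ∏(1 − pᵢ).
P(none) = (1 − 0.32) × (1 − 0.07) × (1 − 0.22) × (1 − 0.44) = 0.68 × 0.93 × 0.78 × 0.56 = 0.27623232
P(at least one) = 1 − 0.27623232 = 0.72376768

0.72376768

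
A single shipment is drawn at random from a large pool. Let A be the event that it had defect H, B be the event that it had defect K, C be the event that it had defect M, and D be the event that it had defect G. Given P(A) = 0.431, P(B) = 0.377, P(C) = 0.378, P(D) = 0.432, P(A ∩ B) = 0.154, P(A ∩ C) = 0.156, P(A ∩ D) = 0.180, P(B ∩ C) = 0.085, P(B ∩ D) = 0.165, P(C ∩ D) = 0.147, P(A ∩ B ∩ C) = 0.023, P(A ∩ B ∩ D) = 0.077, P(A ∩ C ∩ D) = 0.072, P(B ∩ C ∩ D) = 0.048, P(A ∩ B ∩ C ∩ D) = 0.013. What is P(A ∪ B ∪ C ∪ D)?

By inclusion–exclusion:
P(A ∪ B ∪ C ∪ D) = 0.431 + 0.377 + 0.378 + 0.432 − 0.154 − 0.156 − 0.180 − 0.085 − 0.165 − 0.147 + 0.023 + 0.077 + 0.072 + 0.048 − 0.013 = 0.938

0.938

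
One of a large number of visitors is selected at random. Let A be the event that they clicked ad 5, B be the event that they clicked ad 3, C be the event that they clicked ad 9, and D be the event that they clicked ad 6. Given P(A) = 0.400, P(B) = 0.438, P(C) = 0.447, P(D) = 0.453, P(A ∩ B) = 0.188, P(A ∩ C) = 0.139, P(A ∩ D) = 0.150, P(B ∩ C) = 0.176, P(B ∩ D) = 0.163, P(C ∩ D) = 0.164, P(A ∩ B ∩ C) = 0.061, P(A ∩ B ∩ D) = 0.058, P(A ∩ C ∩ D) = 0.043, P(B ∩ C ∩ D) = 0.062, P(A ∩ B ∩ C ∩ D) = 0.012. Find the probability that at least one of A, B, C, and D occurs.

Apply inclusion-exclusion:
P(A ∪ B ∪ C ∪ D) = 0.400 + 0.438 + 0.447 + 0.453 − 0.188 − 0.139 − 0.150 − 0.176 − 0.163 − 0.164 + 0.061 + 0.058 + 0.043 + 0.062 − 0.012 = 0.970

0.970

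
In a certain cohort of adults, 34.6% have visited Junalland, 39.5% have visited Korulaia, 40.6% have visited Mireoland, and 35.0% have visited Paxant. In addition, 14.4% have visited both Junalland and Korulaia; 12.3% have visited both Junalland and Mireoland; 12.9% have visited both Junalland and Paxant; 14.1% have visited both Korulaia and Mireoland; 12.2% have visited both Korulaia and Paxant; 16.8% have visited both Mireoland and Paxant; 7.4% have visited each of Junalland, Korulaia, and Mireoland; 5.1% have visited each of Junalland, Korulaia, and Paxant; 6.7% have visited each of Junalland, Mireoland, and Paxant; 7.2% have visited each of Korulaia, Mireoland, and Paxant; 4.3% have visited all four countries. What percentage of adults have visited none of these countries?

10.9%

P(union) = 34.6 + 39.5 + 40.6 + 35.0 − 14.4 − 12.3 − 12.9 − 14.1 − 12.2 − 16.8 + 7.4 + 5.1 + 6.7 + 7.2 − 4.3 = 89.1%
P(none) = 100% − 89.1% = 10.9%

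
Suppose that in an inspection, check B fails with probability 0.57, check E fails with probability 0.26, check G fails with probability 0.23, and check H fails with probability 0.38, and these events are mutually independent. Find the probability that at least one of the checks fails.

P(none) = (1 − 0.57) × (1 − 0.26) × (1 − 0.23) × (1 − 0.38) = 0.43 × 0.74 × 0.77 × 0.62 = 0.15190868
P(at least one) = 1 − 0.15190868 = 0.84809132

0.84809132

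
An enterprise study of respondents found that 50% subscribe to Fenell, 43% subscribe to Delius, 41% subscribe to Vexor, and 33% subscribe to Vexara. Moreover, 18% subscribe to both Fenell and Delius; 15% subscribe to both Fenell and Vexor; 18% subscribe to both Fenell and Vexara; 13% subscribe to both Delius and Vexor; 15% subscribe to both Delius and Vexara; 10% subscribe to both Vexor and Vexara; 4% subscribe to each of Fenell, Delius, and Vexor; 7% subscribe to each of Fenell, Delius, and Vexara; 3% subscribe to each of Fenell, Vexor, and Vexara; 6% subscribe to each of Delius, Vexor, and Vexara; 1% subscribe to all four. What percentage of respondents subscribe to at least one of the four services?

P(union) = 50 + 43 + 41 + 33 − 18 − 15 − 18 − 13 − 15 − 10 + 4 + 7 + 3 + 6 − 1 = 97%

97%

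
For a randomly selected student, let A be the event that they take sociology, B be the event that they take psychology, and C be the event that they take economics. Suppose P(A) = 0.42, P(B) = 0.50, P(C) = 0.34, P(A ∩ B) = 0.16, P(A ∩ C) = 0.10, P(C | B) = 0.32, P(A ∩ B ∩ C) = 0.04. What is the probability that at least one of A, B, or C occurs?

P(B ∩ C) = P(B)·P(C|B) = 0.50 × 0.32 = 0.16
P(A ∪ B ∪ C) = 0.42 + 0.50 + 0.34 − 0.16 − 0.10 − 0.16 + 0.04 = 0.88

0.88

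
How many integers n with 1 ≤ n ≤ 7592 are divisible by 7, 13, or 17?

1084 + 584 + 446 − 83 − 63 − 34 + 4 = 1938

1938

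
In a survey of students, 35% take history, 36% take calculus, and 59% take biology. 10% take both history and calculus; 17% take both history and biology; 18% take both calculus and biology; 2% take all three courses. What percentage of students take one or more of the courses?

Using inclusion–exclusion:
P(≥1) = 35 + 36 + 59 − 10 − 17 − 18 + 2 = 87%

87%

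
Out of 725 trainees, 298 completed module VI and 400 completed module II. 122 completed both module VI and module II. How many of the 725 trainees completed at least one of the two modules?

576

Inclusion–exclusion gives
|at least one| = 298 + 400 − 122 = 576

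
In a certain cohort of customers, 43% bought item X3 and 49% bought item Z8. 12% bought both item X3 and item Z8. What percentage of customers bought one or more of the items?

Using inclusion–exclusion:
P(≥1) = 43 + 49 − 12 = 80%

80%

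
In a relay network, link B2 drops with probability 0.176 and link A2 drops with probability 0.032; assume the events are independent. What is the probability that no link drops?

P(none) = (1 − 0.176) × (1 − 0.032) = 0.824 × 0.968 = 0.797632

0.797632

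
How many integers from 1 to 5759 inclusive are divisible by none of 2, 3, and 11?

floor(5759/2) + floor(5759/3) + floor(5759/11) − floor(5759/6) − floor(5759/22) − floor(5759/33) + floor(5759/66) = 2879 + 1919 + 523 − 959 − 261 − 174 + 87 = 4014
5759 − 4014 = 1745

1745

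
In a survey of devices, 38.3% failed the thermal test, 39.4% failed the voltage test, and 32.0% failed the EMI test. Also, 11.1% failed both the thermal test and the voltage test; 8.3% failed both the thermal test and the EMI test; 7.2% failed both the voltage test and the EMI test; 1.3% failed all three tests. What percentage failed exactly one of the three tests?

60.4%

P(exactly one) = 38.3 + 39.4 + 32.0 − 2·11.1 − 2·8.3 − 2·7.2 + 3·1.3 = 60.4%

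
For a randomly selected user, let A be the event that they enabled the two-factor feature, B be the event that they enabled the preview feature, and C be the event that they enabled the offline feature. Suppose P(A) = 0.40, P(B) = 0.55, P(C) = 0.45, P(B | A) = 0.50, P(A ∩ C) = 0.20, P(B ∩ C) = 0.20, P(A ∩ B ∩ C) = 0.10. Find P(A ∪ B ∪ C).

P(A ∩ B) = P(A)·P(B|A) = 0.40 × 0.50 = 0.20
Apply inclusion-exclusion:
P(A ∪ B ∪ C) = 0.40 + 0.55 + 0.45 − 0.20 − 0.20 − 0.20 + 0.10 = 0.90

0.90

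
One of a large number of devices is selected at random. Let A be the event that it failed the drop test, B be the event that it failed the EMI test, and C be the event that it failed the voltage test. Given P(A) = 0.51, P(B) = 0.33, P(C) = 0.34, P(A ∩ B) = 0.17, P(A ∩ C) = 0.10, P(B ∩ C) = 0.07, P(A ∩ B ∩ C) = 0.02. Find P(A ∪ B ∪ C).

P(A ∪ B ∪ C) = 0.51 + 0.33 + 0.34 − 0.17 − 0.10 − 0.07 + 0.02 = 0.86

0.86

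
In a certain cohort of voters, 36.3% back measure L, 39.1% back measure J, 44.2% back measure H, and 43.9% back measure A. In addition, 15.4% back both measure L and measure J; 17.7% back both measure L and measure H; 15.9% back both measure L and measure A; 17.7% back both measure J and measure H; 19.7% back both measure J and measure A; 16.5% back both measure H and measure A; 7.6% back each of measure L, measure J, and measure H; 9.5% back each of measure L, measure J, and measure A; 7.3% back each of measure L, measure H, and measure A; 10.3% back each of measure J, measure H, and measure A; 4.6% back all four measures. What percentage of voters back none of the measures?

By inclusion–exclusion:
P(≥1) = 36.3 + 39.1 + 44.2 + 43.9 − 15.4 − 17.7 − 15.9 − 17.7 − 19.7 − 16.5 + 7.6 + 9.5 + 7.3 + 10.3 − 4.6 = 90.7%
P(none) = 100% − 90.7% = 9.3%

9.3%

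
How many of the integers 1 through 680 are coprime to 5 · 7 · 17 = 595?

floor(680/5) + floor(680/7) + floor(680/17) − floor(680/35) − floor(680/85) − floor(680/119) + floor(680/595) = 136 + 97 + 40 − 19 − 8 − 5 + 1 = 242
680 − 242 = 438

438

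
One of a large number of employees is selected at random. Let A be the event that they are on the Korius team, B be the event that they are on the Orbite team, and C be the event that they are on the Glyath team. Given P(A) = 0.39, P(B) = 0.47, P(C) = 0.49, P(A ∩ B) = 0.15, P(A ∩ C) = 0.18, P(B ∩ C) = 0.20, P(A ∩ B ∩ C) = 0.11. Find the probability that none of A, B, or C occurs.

0.07

By inclusion–exclusion:
P(A ∪ B ∪ C) = 0.39 + 0.47 + 0.49 − 0.15 − 0.18 − 0.20 + 0.11 = 0.93
P(none) = 1 − 0.93 = 0.07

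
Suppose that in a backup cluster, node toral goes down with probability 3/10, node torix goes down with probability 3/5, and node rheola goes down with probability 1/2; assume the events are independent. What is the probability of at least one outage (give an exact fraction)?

P(none) = (1 − 3/10) × (1 − 3/5) × (1 − 1/2) = 7/10 × 2/5 × 1/2 = 7/50
P(at least one) = 1 − 7/50 = 43/50

43/50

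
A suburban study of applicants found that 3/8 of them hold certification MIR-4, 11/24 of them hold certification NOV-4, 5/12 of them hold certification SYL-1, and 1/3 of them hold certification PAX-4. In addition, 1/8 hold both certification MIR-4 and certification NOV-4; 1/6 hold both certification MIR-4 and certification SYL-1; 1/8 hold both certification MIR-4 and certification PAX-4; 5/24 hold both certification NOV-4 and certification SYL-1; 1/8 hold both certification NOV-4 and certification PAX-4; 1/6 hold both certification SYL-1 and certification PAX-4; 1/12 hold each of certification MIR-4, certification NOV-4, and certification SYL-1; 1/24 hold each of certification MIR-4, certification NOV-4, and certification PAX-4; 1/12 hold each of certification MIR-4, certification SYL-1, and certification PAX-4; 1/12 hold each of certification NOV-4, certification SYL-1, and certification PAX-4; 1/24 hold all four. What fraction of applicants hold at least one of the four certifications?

11/12

P(≥1) = 3/8 + 11/24 + 5/12 + 1/3 − 1/8 − 1/6 − 1/8 − 5/24 − 1/8 − 1/6 + 1/12 + 1/24 + 1/12 + 1/12 − 1/24 = 11/12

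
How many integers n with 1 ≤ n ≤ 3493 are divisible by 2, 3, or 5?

2561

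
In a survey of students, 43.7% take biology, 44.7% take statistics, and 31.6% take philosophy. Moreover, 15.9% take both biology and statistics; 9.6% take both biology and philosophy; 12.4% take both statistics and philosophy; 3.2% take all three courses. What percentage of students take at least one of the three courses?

85.3%

Using inclusion–exclusion:
P(at least one) = 43.7 + 44.7 + 31.6 − 15.9 − 9.6 − 12.4 + 3.2 = 85.3%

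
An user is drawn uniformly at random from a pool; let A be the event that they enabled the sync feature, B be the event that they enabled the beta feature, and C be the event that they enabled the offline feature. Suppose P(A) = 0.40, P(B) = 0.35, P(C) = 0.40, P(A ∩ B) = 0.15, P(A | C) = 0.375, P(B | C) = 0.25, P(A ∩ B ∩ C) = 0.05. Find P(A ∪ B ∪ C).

P(A ∩ C) = P(C)·P(A|C) = 0.40 × 0.375 = 0.15
P(B ∩ C) = P(C)·P(B|C) = 0.40 × 0.25 = 0.10
P(A ∪ B ∪ C) = 0.40 + 0.35 + 0.40 − 0.15 − 0.15 − 0.10 + 0.05 = 0.80

0.80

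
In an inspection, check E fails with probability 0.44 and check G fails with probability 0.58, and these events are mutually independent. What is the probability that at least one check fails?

P(none) = (1 − 0.44) × (1 − 0.58) = 0.56 × 0.42 = 0.2352
P(at least one) = 1 − 0.2352 = 0.7648

0.7648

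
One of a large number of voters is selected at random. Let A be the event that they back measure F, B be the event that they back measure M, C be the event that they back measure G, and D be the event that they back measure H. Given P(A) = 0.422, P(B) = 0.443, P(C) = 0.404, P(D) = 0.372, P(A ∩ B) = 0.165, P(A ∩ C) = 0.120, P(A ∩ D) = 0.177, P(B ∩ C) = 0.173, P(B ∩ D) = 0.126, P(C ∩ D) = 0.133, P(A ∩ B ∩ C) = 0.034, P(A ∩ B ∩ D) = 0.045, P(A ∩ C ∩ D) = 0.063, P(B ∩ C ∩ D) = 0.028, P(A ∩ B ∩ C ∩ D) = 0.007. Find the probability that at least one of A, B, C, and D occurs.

0.910

P(A ∪ B ∪ C ∪ D) = 0.422 + 0.443 + 0.404 + 0.372 − 0.165 − 0.120 − 0.177 − 0.173 − 0.126 − 0.133 + 0.034 + 0.045 + 0.063 + 0.028 − 0.007 = 0.910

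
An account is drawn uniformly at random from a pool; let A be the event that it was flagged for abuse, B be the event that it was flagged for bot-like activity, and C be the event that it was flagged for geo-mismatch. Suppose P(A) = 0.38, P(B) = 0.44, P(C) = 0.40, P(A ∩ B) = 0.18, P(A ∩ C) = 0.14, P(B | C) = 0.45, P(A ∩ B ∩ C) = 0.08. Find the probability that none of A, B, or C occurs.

P(B ∩ C) = P(C)·P(B|C) = 0.40 × 0.45 = 0.18
P(A ∪ B ∪ C) = 0.38 + 0.44 + 0.40 − 0.18 − 0.14 − 0.18 + 0.08 = 0.80
P(none) = 1 − 0.80 = 0.20

0.20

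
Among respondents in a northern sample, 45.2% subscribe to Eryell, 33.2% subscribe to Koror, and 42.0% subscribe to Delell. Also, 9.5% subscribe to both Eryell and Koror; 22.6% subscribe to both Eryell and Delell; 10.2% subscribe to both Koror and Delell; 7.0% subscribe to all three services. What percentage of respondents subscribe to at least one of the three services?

P(at least one) = 45.2 + 33.2 + 42.0 − 9.5 − 22.6 − 10.2 + 7.0 = 85.1%

85.1%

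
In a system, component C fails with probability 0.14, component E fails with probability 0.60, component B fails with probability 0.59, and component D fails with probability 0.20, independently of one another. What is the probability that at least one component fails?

0.887168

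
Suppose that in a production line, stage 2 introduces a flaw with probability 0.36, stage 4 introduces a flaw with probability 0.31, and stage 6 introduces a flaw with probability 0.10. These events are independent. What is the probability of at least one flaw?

0.60256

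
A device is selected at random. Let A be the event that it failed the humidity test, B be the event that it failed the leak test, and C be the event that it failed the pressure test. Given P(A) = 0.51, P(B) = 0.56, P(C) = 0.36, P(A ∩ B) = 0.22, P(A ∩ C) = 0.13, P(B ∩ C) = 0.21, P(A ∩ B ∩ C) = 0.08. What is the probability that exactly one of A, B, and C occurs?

0.55

P(exactly one) = 0.51 + 0.56 + 0.36 − 2·0.22 − 2·0.13 − 2·0.21 + 3·0.08 = 0.55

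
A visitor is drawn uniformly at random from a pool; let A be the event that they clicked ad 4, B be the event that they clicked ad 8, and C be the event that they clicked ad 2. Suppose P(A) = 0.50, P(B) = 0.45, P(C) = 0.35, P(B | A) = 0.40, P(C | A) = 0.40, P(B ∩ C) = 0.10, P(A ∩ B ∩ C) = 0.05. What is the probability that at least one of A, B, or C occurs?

P(A ∩ B) = P(A)·P(B|A) = 0.50 × 0.40 = 0.20
P(A ∩ C) = P(A)·P(C|A) = 0.50 × 0.40 = 0.20
P(A ∪ B ∪ C) = 0.50 + 0.45 + 0.35 − 0.20 − 0.20 − 0.10 + 0.05 = 0.85

0.85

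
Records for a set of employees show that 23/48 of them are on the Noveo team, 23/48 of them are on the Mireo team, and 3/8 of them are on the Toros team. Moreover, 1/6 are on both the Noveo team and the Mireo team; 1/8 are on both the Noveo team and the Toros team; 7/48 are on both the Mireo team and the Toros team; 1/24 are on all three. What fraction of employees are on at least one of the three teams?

P(at least one) = 23/48 + 23/48 + 3/8 − 1/6 − 1/8 − 7/48 + 1/24 = 15/16

15/16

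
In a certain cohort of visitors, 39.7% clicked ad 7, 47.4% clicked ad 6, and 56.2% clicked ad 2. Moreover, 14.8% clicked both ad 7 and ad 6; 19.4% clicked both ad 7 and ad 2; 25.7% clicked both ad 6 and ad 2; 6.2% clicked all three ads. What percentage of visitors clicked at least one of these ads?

P(at least one) = 39.7 + 47.4 + 56.2 − 14.8 − 19.4 − 25.7 + 6.2 = 89.6%

89.6%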